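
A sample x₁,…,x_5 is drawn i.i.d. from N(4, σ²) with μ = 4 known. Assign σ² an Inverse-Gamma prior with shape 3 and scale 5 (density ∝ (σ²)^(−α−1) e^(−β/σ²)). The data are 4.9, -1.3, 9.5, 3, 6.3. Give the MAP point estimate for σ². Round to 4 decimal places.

σ̂²_MAP = 5.8031

Sum of squared deviations about the known mean: SS = (4.9−4)² + (-1.3−4)² + (9.5−4)² + (3−4)² + (6.3−4)² = 65.44.
The Normal likelihood contributes (σ²)^(−n/2) exp(−SS/(2σ²)), so the posterior is Inverse-Gamma(α + n/2, β + SS/2) = Inverse-Gamma(5.5, 37.72).
The mode of Inverse-Gamma(a, b) is b/(a+1) = 37.72/6.5 ≈ 5.8031.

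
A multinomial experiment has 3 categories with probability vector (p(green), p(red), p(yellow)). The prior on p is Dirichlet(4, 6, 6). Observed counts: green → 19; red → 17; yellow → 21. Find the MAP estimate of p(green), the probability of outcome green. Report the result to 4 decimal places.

MAP estimate of p(green) = 0.3143

The posterior is Dirichlet(αᵢ + nᵢ) = Dirichlet(23, 23, 27).
For a Dirichlet(a₁,…,a_K) with all aᵢ > 1, the mode has j-th component (aⱼ − 1)/(Σaᵢ − K).
Here Σaᵢ = 73 and K = 3, so p(green) = (23 − 1)/(73 − 3) = 22/70 ≈ 0.3143.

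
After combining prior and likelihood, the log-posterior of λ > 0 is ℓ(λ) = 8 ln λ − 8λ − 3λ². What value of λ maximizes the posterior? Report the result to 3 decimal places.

λ̂_MAP = 0.667

ℓ'(λ) = 8/λ − 8 − 6λ. Setting this to zero and multiplying by λ: 6λ² + 8λ − 8 = 0.
λ = (−8 + √(8² + 4·6·8)) / (2·6) = (−8 + √256) / 12 = (−8 + 16)/12 = 2/3.
ℓ''(λ) = −8/λ² − 6 < 0, confirming a maximum.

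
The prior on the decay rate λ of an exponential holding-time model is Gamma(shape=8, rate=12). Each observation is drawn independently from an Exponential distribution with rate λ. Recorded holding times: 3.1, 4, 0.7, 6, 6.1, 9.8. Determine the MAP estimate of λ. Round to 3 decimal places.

The Exponential(rate=λ) likelihood is ∝ λ^n e^(−λΣtᵢ). Here n = 6 and Σtᵢ = 3.1 + 4 + 0.7 + 6 + 6.1 + 9.8 = 29.7.
Posterior ∝ λ^7e^(−12λ) · λ^6e^(−29.7λ) = λ^13e^(−41.7λ), i.e. Gamma(14, 41.7).
Mode = (a−1)/b = 13/41.7 ≈ 0.312.

λ̂_MAP = 0.312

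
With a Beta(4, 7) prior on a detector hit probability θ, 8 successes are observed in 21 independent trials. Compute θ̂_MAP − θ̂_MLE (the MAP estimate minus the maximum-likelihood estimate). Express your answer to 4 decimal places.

MAP − MLE = -0.0143

Posterior is Beta(12, 20); MAP = (12−1)/(32−2) = 11/30 ≈ 0.36667.
MLE ignores the prior: θ̂_MLE = k/n = 8/21 ≈ 0.38095.
Difference = 11/30 − 8/21 = -1/70 ≈ -0.0143.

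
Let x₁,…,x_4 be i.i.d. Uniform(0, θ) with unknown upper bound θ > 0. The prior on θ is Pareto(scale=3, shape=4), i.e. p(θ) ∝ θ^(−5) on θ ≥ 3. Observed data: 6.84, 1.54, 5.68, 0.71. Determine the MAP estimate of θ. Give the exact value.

θ̂_MAP = 6.84

The Uniform(0, θ) likelihood is θ^(−n) for θ ≥ max(xᵢ), zero otherwise. Here max(xᵢ) = 6.84.
Posterior ∝ θ^(−5) · θ^(−4) = θ^(−9) on θ ≥ max(3, 6.84) = 6.84.
This density is strictly decreasing in θ, so the posterior mode lies at the lower boundary of the support.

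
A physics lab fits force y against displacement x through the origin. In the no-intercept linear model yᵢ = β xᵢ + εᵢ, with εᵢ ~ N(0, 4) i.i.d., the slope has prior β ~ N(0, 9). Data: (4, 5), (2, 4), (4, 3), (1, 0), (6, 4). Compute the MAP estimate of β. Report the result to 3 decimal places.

β̂_MAP = 0.871

log p(β | y) = −Σ(yᵢ − βxᵢ)²/(2·4) − β²/(2·9) + const.
Setting the derivative to zero: Σxᵢ(yᵢ − βxᵢ)/4 − β/9 = 0, so β = Σxᵢyᵢ / (Σxᵢ² + σ²/τ²).
Σxᵢyᵢ = 4·5 + 2·4 + 4·3 + 1·0 + 6·4 = 64; Σxᵢ² = 73; σ²/τ² = 4/9.
β̂_MAP = 64 / (73 + 4/9) = 64/(661/9) = 576/661 ≈ 0.871.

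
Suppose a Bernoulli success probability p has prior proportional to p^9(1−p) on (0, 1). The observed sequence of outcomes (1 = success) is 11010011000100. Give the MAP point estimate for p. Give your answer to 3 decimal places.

The prior density ∝ p^9(1−p)^1 is the kernel of Beta(10, 2).
Data: 6 successes in 14 trials (from the sequence). The binomial likelihood contributes p^6(1−p)^8, so the posterior is Beta(10+6, 2+8) = Beta(16, 10).
For Beta(a, b) with a, b > 1 the mode is (a−1)/(a+b−2) = 15/24 ≈ 0.625.

p̂_MAP = 0.625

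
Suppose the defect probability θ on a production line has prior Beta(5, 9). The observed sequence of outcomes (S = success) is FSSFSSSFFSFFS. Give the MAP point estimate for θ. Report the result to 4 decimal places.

θ̂_MAP = 0.4400

Prior: Beta(5, 9).
Data: 7 successes in 13 trials (from the sequence). The binomial likelihood contributes θ^7(1−θ)^6, so the posterior is Beta(5+7, 9+6) = Beta(12, 15).
For Beta(a, b) with a, b > 1 the mode is (a−1)/(a+b−2) = 11/25 ≈ 0.4400.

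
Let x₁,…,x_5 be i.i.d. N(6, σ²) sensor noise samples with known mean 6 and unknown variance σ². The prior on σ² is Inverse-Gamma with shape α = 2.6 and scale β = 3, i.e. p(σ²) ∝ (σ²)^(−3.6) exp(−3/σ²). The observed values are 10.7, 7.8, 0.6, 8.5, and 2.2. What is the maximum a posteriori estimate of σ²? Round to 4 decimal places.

σ̂²_MAP = 6.6541

Sum of squared deviations about the known mean: SS = (10.7−6)² + (7.8−6)² + (0.6−6)² + (8.5−6)² + (2.2−6)² = 75.18.
The Normal likelihood contributes (σ²)^(−n/2) exp(−SS/(2σ²)), so the posterior is Inverse-Gamma(α + n/2, β + SS/2) = Inverse-Gamma(5.1, 40.59).
The mode of Inverse-Gamma(a, b) is b/(a+1) = 40.59/6.1 ≈ 6.6541.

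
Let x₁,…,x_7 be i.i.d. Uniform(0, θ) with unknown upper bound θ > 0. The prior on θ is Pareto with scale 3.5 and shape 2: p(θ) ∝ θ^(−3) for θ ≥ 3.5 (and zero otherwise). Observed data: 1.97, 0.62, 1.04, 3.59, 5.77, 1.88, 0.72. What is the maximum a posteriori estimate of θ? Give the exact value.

θ̂_MAP = 5.77

The Uniform(0, θ) likelihood is θ^(−n) for θ ≥ max(xᵢ), zero otherwise. Here max(xᵢ) = 5.77.
Posterior ∝ θ^(−3) · θ^(−7) = θ^(−10) on θ ≥ max(3.5, 5.77) = 5.77.
This density is strictly decreasing in θ, so the posterior mode lies at the lower boundary of the support.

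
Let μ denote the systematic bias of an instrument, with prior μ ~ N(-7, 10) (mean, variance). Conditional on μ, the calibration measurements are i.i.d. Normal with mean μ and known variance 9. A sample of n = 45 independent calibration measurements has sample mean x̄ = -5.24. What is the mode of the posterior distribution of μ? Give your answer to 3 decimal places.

n = 45, x̄ = -5.24.
For a Normal prior and Normal likelihood with known variance, the posterior is Normal; its mode equals its mean, the precision-weighted average.
Prior precision 1/σ₀² = 1/10 = 0.1; data precision n/σ² = 45/9 = 5.
μ̂ = (0.1·(-7) + 5·(-5.24)) / (0.1 + 5) = (-26.9)/5.1 = -269/51 ≈ -5.275.

μ̂_MAP = -5.275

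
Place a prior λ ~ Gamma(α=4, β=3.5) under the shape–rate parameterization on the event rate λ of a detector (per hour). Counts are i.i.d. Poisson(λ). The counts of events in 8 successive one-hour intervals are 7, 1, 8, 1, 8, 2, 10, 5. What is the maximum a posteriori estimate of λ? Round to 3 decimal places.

Σxᵢ = 7+1+8+1+8+2+10+5 = 42, with n = 8.
Posterior ∝ λ^3e^(−3.5λ) · λ^42e^(−8λ) = λ^45e^(−11.5λ), i.e. Gamma(shape=46, rate=11.5).
The mode of a Gamma(a, b) with a ≥ 1 (shape–rate) is (a−1)/b = 45/11.5 ≈ 3.913.

λ̂_MAP = 3.913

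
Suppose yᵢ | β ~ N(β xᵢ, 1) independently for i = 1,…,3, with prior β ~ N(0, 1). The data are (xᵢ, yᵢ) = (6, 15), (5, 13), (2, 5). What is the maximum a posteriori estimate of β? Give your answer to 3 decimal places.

β̂_MAP = 2.500

log p(β | y) = −Σ(yᵢ − βxᵢ)²/(2·1) − β²/(2·1) + const.
Setting the derivative to zero: Σxᵢ(yᵢ − βxᵢ)/1 − β/1 = 0, so β = Σxᵢyᵢ / (Σxᵢ² + σ²/τ²).
Σxᵢyᵢ = 6·15 + 5·13 + 2·5 = 165; Σxᵢ² = 65; σ²/τ² = 1.
β̂_MAP = 165 / (65 + 1) = 165/66 ≈ 2.500.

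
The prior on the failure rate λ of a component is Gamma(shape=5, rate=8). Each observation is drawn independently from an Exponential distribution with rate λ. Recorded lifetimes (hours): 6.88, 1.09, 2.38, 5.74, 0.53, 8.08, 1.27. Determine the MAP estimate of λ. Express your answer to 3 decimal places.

The Exponential(rate=λ) likelihood is ∝ λ^n e^(−λΣtᵢ). Here n = 7 and Σtᵢ = 6.88 + 1.09 + 2.38 + 5.74 + 0.53 + 8.08 + 1.27 = 25.97.
Posterior ∝ λ^4e^(−8λ) · λ^7e^(−25.97λ) = λ^11e^(−33.97λ), i.e. Gamma(12, 33.97).
Mode = (a−1)/b = 11/33.97 ≈ 0.324.

λ̂_MAP = 0.324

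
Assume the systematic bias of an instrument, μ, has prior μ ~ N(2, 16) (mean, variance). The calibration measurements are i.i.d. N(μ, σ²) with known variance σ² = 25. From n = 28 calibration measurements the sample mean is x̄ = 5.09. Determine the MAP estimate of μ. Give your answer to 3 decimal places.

μ̂_MAP = 4.927

n = 28, x̄ = 5.09.
For a Normal prior and Normal likelihood with known variance, the posterior is Normal; its mode equals its mean, the precision-weighted average.
Prior precision 1/σ₀² = 1/16 = 0.0625; data precision n/σ² = 28/25 = 1.12.
μ̂ = (0.0625·2 + 1.12·5.09) / (0.0625 + 1.12) = 5.8258/1.1825 = 58258/11825 ≈ 4.927.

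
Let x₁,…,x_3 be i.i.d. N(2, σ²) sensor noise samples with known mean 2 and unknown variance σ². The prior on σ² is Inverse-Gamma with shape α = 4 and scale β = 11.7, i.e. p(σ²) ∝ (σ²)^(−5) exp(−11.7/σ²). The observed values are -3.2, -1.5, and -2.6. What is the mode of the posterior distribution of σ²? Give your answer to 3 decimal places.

Sum of squared deviations about the known mean: SS = (-3.2−2)² + (-1.5−2)² + (-2.6−2)² = 60.45.
The Normal likelihood contributes (σ²)^(−n/2) exp(−SS/(2σ²)), so the posterior is Inverse-Gamma(α + n/2, β + SS/2) = Inverse-Gamma(5.5, 41.925).
The mode of Inverse-Gamma(a, b) is b/(a+1) = 41.925/6.5 ≈ 6.450.

σ̂²_MAP = 6.450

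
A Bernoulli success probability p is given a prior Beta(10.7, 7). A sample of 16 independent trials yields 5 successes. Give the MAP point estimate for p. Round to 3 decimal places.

p̂_MAP = 0.464

Prior: Beta(10.7, 7).
Data: 5 successes in 16 trials. The binomial likelihood contributes p^5(1−p)^11, so the posterior is Beta(10.7+5, 7+11) = Beta(15.7, 18).
For Beta(a, b) with a, b > 1 the mode is (a−1)/(a+b−2) = 14.7/31.7 ≈ 0.464.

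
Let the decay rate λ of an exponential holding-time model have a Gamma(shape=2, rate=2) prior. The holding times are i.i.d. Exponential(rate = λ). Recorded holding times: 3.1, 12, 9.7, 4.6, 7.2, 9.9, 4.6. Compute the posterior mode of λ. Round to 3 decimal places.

λ̂_MAP = 0.151

The Exponential(rate=λ) likelihood is ∝ λ^n e^(−λΣtᵢ). Here n = 7 and Σtᵢ = 3.1 + 12 + 9.7 + 4.6 + 7.2 + 9.9 + 4.6 = 51.1.
Posterior ∝ λe^(−2λ) · λ^7e^(−51.1λ) = λ^8e^(−53.1λ), i.e. Gamma(9, 53.1).
Mode = (a−1)/b = 8/53.1 ≈ 0.151.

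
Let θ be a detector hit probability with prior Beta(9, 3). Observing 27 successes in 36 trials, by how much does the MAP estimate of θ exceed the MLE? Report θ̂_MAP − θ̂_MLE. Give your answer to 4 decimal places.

MAP − MLE = 0.0109

Posterior is Beta(36, 12); MAP = (36−1)/(48−2) = 35/46 ≈ 0.76087.
MLE ignores the prior: θ̂_MLE = k/n = 27/36 ≈ 0.75000.
Difference = 35/46 − 27/36 = 1/92 ≈ 0.0109.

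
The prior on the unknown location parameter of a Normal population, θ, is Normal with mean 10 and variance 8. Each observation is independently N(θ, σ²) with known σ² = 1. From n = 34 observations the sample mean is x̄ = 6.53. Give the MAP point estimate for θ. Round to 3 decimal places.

n = 34, x̄ = 6.53.
For a Normal prior and Normal likelihood with known variance, the posterior is Normal; its mode equals its mean, the precision-weighted average.
Prior precision 1/σ₀² = 1/8 = 0.125; data precision n/σ² = 34/1 = 34.
θ̂ = (0.125·10 + 34·6.53) / (0.125 + 34) = 223.27/34.125 = 44654/6825 ≈ 6.543.

θ̂_MAP = 6.543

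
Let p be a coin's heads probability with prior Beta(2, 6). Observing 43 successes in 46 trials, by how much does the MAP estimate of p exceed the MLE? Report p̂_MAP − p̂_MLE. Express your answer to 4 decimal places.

MAP − MLE = -0.0886

Posterior is Beta(45, 9); MAP = (45−1)/(54−2) = 44/52 ≈ 0.84615.
MLE ignores the prior: p̂_MLE = k/n = 43/46 ≈ 0.93478.
Difference = 44/52 − 43/46 = -53/598 ≈ -0.0886.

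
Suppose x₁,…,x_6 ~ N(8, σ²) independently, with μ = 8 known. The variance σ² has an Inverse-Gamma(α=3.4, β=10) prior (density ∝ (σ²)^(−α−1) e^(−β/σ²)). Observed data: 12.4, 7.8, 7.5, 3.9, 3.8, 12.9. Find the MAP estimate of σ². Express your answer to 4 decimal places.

σ̂²_MAP = 6.6291

Sum of squared deviations about the known mean: SS = (12.4−8)² + (7.8−8)² + (7.5−8)² + (3.9−8)² + (3.8−8)² + (12.9−8)² = 78.11.
The Normal likelihood contributes (σ²)^(−n/2) exp(−SS/(2σ²)), so the posterior is Inverse-Gamma(α + n/2, β + SS/2) = Inverse-Gamma(6.4, 49.055).
The mode of Inverse-Gamma(a, b) is b/(a+1) = 49.055/7.4 ≈ 6.6291.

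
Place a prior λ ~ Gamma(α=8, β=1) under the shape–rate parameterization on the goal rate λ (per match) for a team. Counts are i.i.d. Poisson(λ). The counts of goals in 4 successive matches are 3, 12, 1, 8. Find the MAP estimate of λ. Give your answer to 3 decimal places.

Σxᵢ = 3+12+1+8 = 24, with n = 4.
Posterior ∝ λ^7e^(−1λ) · λ^24e^(−4λ) = λ^31e^(−5λ), i.e. Gamma(shape=32, rate=5).
The mode of a Gamma(a, b) with a ≥ 1 (shape–rate) is (a−1)/b = 31/5 ≈ 6.200.

λ̂_MAP = 6.200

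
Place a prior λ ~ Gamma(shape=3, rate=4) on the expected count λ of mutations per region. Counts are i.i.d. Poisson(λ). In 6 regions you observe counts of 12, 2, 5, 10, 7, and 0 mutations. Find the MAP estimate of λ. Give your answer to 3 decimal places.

Σxᵢ = 12+2+5+10+7+0 = 36, with n = 6.
Posterior ∝ λ^2e^(−4λ) · λ^36e^(−6λ) = λ^38e^(−10λ), i.e. Gamma(shape=39, rate=10).
The mode of a Gamma(a, b) with a ≥ 1 (shape–rate) is (a−1)/b = 38/10 ≈ 3.800.

λ̂_MAP = 3.800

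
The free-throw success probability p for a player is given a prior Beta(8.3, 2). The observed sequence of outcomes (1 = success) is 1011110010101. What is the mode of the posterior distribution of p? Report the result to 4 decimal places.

p̂_MAP = 0.7183

Prior: Beta(8.3, 2).
Data: 8 successes in 13 trials (from the sequence). The binomial likelihood contributes p^8(1−p)^5, so the posterior is Beta(8.3+8, 2+5) = Beta(16.3, 7).
For Beta(a, b) with a, b > 1 the mode is (a−1)/(a+b−2) = 15.3/21.3 ≈ 0.7183.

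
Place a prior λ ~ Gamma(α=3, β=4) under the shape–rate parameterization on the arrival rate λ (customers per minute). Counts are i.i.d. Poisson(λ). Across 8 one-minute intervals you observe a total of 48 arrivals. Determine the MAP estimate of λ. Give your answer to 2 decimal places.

λ̂_MAP = 4.17

Σxᵢ = 48, n = 8.
Posterior ∝ λ^2e^(−4λ) · λ^48e^(−8λ) = λ^50e^(−12λ), i.e. Gamma(shape=51, rate=12).
The mode of a Gamma(a, b) with a ≥ 1 (shape–rate) is (a−1)/b = 50/12 ≈ 4.17.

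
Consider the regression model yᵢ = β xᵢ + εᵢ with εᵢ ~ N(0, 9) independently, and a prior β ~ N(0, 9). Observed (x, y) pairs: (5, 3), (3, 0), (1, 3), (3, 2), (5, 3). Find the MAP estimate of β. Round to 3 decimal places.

β̂_MAP = 0.557

log p(β | y) = −Σ(yᵢ − βxᵢ)²/(2·9) − β²/(2·9) + const.
Setting the derivative to zero: Σxᵢ(yᵢ − βxᵢ)/9 − β/9 = 0, so β = Σxᵢyᵢ / (Σxᵢ² + σ²/τ²).
Σxᵢyᵢ = 5·3 + 3·0 + 1·3 + 3·2 + 5·3 = 39; Σxᵢ² = 69; σ²/τ² = 1.
β̂_MAP = 39 / (69 + 1) = 39/70 ≈ 0.557.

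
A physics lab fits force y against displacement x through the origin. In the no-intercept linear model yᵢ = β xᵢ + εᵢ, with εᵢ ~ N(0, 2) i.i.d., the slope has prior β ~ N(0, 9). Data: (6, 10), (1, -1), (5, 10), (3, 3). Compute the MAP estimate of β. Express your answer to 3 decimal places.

β̂_MAP = 1.657

log p(β | y) = −Σ(yᵢ − βxᵢ)²/(2·2) − β²/(2·9) + const.
Setting the derivative to zero: Σxᵢ(yᵢ − βxᵢ)/2 − β/9 = 0, so β = Σxᵢyᵢ / (Σxᵢ² + σ²/τ²).
Σxᵢyᵢ = 6·10 + 1·(-1) + 5·10 + 3·3 = 118; Σxᵢ² = 71; σ²/τ² = 2/9.
β̂_MAP = 118 / (71 + 2/9) = 118/(641/9) = 1062/641 ≈ 1.657.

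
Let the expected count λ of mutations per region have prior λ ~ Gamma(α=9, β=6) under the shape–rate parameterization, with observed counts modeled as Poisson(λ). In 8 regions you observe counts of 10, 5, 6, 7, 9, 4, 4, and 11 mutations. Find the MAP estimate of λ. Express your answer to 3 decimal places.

Σxᵢ = 10+5+6+7+9+4+4+11 = 56, with n = 8.
Posterior ∝ λ^8e^(−6λ) · λ^56e^(−8λ) = λ^64e^(−14λ), i.e. Gamma(shape=65, rate=14).
The mode of a Gamma(a, b) with a ≥ 1 (shape–rate) is (a−1)/b = 64/14 ≈ 4.571.

λ̂_MAP = 4.571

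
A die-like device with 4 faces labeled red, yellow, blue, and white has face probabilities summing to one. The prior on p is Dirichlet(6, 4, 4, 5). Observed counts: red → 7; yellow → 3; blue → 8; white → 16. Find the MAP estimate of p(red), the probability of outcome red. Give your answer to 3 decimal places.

The posterior is Dirichlet(αᵢ + nᵢ) = Dirichlet(13, 7, 12, 21).
For a Dirichlet(a₁,…,a_K) with all aᵢ > 1, the mode has j-th component (aⱼ − 1)/(Σaᵢ − K).
Here Σaᵢ = 53 and K = 4, so p(red) = (13 − 1)/(53 − 4) = 12/49 ≈ 0.245.

MAP estimate of p(red) = 0.245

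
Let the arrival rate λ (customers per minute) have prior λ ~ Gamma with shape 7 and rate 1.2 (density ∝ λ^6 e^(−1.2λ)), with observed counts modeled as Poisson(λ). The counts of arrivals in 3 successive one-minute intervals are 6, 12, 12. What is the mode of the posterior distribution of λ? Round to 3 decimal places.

λ̂_MAP = 8.571

Σxᵢ = 6+12+12 = 30, with n = 3.
Posterior ∝ λ^6e^(−1.2λ) · λ^30e^(−3λ) = λ^36e^(−4.2λ), i.e. Gamma(shape=37, rate=4.2).
The mode of a Gamma(a, b) with a ≥ 1 (shape–rate) is (a−1)/b = 36/4.2 ≈ 8.571.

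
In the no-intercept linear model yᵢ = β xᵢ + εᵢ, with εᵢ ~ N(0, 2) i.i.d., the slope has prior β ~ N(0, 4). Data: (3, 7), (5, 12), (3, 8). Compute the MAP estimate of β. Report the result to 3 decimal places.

β̂_MAP = 2.414

log p(β | y) = −Σ(yᵢ − βxᵢ)²/(2·2) − β²/(2·4) + const.
Setting the derivative to zero: Σxᵢ(yᵢ − βxᵢ)/2 − β/4 = 0, so β = Σxᵢyᵢ / (Σxᵢ² + σ²/τ²).
Σxᵢyᵢ = 3·7 + 5·12 + 3·8 = 105; Σxᵢ² = 43; σ²/τ² = 0.5.
β̂_MAP = 105 / (43 + 0.5) = 105/43.5 ≈ 2.414.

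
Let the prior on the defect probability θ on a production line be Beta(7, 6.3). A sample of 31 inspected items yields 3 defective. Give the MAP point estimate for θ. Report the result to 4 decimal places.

Prior: Beta(7, 6.3).
Data: 3 successes in 31 trials. The binomial likelihood contributes θ^3(1−θ)^28, so the posterior is Beta(7+3, 6.3+28) = Beta(10, 34.3).
For Beta(a, b) with a, b > 1 the mode is (a−1)/(a+b−2) = 9/42.3 ≈ 0.2128.

θ̂_MAP = 0.2128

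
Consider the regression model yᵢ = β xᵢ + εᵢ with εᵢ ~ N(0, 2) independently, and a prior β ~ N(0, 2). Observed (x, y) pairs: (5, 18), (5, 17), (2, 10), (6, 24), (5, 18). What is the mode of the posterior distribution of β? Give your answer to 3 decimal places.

β̂_MAP = 3.698

log p(β | y) = −Σ(yᵢ − βxᵢ)²/(2·2) − β²/(2·2) + const.
Setting the derivative to zero: Σxᵢ(yᵢ − βxᵢ)/2 − β/2 = 0, so β = Σxᵢyᵢ / (Σxᵢ² + σ²/τ²).
Σxᵢyᵢ = 5·18 + 5·17 + 2·10 + 6·24 + 5·18 = 429; Σxᵢ² = 115; σ²/τ² = 1.
β̂_MAP = 429 / (115 + 1) = 429/116 ≈ 3.698.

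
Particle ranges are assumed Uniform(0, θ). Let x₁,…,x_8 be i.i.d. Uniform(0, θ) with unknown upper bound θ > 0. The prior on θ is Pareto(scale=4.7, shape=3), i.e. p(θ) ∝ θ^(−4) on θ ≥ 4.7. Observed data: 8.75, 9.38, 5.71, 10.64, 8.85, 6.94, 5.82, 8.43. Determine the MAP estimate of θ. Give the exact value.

The Uniform(0, θ) likelihood is θ^(−n) for θ ≥ max(xᵢ), zero otherwise. Here max(xᵢ) = 10.64.
Posterior ∝ θ^(−4) · θ^(−8) = θ^(−12) on θ ≥ max(4.7, 10.64) = 10.64.
This density is strictly decreasing in θ, so the posterior mode lies at the lower boundary of the support.

θ̂_MAP = 10.64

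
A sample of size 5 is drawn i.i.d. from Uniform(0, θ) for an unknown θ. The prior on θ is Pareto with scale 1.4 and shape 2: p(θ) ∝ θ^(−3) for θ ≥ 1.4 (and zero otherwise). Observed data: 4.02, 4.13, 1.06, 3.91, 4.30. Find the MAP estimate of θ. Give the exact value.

θ̂_MAP = 4.30

The Uniform(0, θ) likelihood is θ^(−n) for θ ≥ max(xᵢ), zero otherwise. Here max(xᵢ) = 4.30.
Posterior ∝ θ^(−3) · θ^(−5) = θ^(−8) on θ ≥ max(1.4, 4.30) = 4.30.
This density is strictly decreasing in θ, so the posterior mode lies at the lower boundary of the support.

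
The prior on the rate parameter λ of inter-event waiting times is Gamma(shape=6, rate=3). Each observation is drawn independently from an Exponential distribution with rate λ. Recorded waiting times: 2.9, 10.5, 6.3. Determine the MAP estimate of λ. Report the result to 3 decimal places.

λ̂_MAP = 0.352

The Exponential(rate=λ) likelihood is ∝ λ^n e^(−λΣtᵢ). Here n = 3 and Σtᵢ = 2.9 + 10.5 + 6.3 = 19.7.
Posterior ∝ λ^5e^(−3λ) · λ^3e^(−19.7λ) = λ^8e^(−22.7λ), i.e. Gamma(9, 22.7).
Mode = (a−1)/b = 8/22.7 ≈ 0.352.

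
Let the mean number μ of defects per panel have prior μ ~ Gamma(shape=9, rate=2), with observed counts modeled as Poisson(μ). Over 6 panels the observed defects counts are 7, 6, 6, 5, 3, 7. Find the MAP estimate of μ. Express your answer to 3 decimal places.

Σxᵢ = 7+6+6+5+3+7 = 34, with n = 6.
Posterior ∝ μ^8e^(−2μ) · μ^34e^(−6μ) = μ^42e^(−8μ), i.e. Gamma(shape=43, rate=8).
The mode of a Gamma(a, b) with a ≥ 1 (shape–rate) is (a−1)/b = 42/8 ≈ 5.250.

μ̂_MAP = 5.250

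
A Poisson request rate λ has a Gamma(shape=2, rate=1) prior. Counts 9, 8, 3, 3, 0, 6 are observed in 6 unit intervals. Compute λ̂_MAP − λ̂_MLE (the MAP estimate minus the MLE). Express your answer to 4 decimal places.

Σxᵢ = 29. Posterior is Gamma(31, 7); MAP = (31−1)/7 = 30/7 ≈ 4.28571.
MLE = x̄ = 29/6 ≈ 4.83333.
Difference = 30/7 − 29/6 = -23/42 ≈ -0.5476.

MAP − MLE = -0.5476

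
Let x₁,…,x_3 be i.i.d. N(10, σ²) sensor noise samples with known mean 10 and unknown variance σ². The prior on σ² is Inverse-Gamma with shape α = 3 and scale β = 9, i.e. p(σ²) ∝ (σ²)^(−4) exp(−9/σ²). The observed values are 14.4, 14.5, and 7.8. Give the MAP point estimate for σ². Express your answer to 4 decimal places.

Sum of squared deviations about the known mean: SS = (14.4−10)² + (14.5−10)² + (7.8−10)² = 44.45.
The Normal likelihood contributes (σ²)^(−n/2) exp(−SS/(2σ²)), so the posterior is Inverse-Gamma(α + n/2, β + SS/2) = Inverse-Gamma(4.5, 31.225).
The mode of Inverse-Gamma(a, b) is b/(a+1) = 31.225/5.5 ≈ 5.6773.

σ̂²_MAP = 5.6773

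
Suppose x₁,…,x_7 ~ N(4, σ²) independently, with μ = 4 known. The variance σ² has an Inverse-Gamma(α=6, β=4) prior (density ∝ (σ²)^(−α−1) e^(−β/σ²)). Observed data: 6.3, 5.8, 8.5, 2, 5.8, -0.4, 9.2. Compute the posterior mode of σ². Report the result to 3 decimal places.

Sum of squared deviations about the known mean: SS = (6.3−4)² + (5.8−4)² + (8.5−4)² + (2−4)² + (5.8−4)² + (-0.4−4)² + (9.2−4)² = 82.42.
The Normal likelihood contributes (σ²)^(−n/2) exp(−SS/(2σ²)), so the posterior is Inverse-Gamma(α + n/2, β + SS/2) = Inverse-Gamma(9.5, 45.21).
The mode of Inverse-Gamma(a, b) is b/(a+1) = 45.21/10.5 ≈ 4.306.

σ̂²_MAP = 4.306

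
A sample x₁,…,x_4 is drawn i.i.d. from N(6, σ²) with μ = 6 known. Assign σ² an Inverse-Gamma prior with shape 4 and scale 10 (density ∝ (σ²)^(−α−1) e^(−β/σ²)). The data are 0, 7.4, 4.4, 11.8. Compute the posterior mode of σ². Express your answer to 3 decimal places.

Sum of squared deviations about the known mean: SS = (0−6)² + (7.4−6)² + (4.4−6)² + (11.8−6)² = 74.16.
The Normal likelihood contributes (σ²)^(−n/2) exp(−SS/(2σ²)), so the posterior is Inverse-Gamma(α + n/2, β + SS/2) = Inverse-Gamma(6, 47.08).
The mode of Inverse-Gamma(a, b) is b/(a+1) = 47.08/7 ≈ 6.726.

σ̂²_MAP = 6.726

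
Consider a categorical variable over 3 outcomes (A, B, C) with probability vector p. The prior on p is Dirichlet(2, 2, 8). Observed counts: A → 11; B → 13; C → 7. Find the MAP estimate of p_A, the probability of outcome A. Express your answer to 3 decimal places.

The posterior is Dirichlet(αᵢ + nᵢ) = Dirichlet(13, 15, 15).
For a Dirichlet(a₁,…,a_K) with all aᵢ > 1, the mode has j-th component (aⱼ − 1)/(Σaᵢ − K).
Here Σaᵢ = 43 and K = 3, so p_A = (13 − 1)/(43 − 3) = 12/40 ≈ 0.300.

MAP estimate of p_A = 0.300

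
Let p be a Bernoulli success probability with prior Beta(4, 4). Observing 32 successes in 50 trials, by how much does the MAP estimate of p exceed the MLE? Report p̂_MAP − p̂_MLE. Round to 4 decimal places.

MAP − MLE = -0.0150

Posterior is Beta(36, 22); MAP = (36−1)/(58−2) = 35/56 ≈ 0.62500.
MLE ignores the prior: p̂_MLE = k/n = 32/50 ≈ 0.64000.
Difference = 35/56 − 32/50 = -3/200 ≈ -0.0150.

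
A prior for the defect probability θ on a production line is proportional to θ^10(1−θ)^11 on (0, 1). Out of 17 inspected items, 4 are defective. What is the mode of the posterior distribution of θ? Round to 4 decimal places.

θ̂_MAP = 0.3684

The prior density ∝ θ^10(1−θ)^11 is the kernel of Beta(11, 12).
Data: 4 successes in 17 trials. The binomial likelihood contributes θ^4(1−θ)^13, so the posterior is Beta(11+4, 12+13) = Beta(15, 25).
For Beta(a, b) with a, b > 1 the mode is (a−1)/(a+b−2) = 14/38 ≈ 0.3684.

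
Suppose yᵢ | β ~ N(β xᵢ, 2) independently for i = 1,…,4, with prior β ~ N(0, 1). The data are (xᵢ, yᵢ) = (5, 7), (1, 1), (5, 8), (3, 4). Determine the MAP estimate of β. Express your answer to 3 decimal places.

log p(β | y) = −Σ(yᵢ − βxᵢ)²/(2·2) − β²/(2·1) + const.
Setting the derivative to zero: Σxᵢ(yᵢ − βxᵢ)/2 − β/1 = 0, so β = Σxᵢyᵢ / (Σxᵢ² + σ²/τ²).
Σxᵢyᵢ = 5·7 + 1·1 + 5·8 + 3·4 = 88; Σxᵢ² = 60; σ²/τ² = 2.
β̂_MAP = 88 / (60 + 2) = 88/62 ≈ 1.419.

β̂_MAP = 1.419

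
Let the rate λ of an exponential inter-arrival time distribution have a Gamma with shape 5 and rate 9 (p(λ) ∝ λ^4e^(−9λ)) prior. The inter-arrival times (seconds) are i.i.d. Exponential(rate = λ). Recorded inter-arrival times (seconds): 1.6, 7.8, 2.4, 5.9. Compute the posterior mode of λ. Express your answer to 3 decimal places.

The Exponential(rate=λ) likelihood is ∝ λ^n e^(−λΣtᵢ). Here n = 4 and Σtᵢ = 1.6 + 7.8 + 2.4 + 5.9 = 17.7.
Posterior ∝ λ^4e^(−9λ) · λ^4e^(−17.7λ) = λ^8e^(−26.7λ), i.e. Gamma(9, 26.7).
Mode = (a−1)/b = 8/26.7 ≈ 0.300.

λ̂_MAP = 0.300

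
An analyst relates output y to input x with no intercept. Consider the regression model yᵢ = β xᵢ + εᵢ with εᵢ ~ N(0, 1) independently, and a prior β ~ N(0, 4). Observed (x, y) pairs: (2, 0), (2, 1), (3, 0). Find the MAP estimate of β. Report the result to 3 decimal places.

log p(β | y) = −Σ(yᵢ − βxᵢ)²/(2·1) − β²/(2·4) + const.
Setting the derivative to zero: Σxᵢ(yᵢ − βxᵢ)/1 − β/4 = 0, so β = Σxᵢyᵢ / (Σxᵢ² + σ²/τ²).
Σxᵢyᵢ = 2·0 + 2·1 + 3·0 = 2; Σxᵢ² = 17; σ²/τ² = 0.25.
β̂_MAP = 2 / (17 + 0.25) = 2/17.25 ≈ 0.116.

β̂_MAP = 0.116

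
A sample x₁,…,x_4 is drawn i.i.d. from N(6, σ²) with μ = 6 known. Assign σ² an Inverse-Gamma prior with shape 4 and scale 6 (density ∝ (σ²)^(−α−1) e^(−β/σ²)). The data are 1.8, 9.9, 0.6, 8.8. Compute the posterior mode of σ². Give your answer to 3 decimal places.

Sum of squared deviations about the known mean: SS = (1.8−6)² + (9.9−6)² + (0.6−6)² + (8.8−6)² = 69.85.
The Normal likelihood contributes (σ²)^(−n/2) exp(−SS/(2σ²)), so the posterior is Inverse-Gamma(α + n/2, β + SS/2) = Inverse-Gamma(6, 40.925).
The mode of Inverse-Gamma(a, b) is b/(a+1) = 40.925/7 ≈ 5.846.

σ̂²_MAP = 5.846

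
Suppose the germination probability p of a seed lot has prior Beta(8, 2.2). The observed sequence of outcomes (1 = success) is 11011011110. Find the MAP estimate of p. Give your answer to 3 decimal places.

Prior: Beta(8, 2.2).
Data: 8 successes in 11 trials (from the sequence). The binomial likelihood contributes p^8(1−p)^3, so the posterior is Beta(8+8, 2.2+3) = Beta(16, 5.2).
For Beta(a, b) with a, b > 1 the mode is (a−1)/(a+b−2) = 15/19.2 ≈ 0.781.

p̂_MAP = 0.781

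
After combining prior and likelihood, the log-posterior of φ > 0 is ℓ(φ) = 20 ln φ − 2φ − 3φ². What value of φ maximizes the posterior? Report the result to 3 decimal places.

φ̂_MAP = 1.667

ℓ'(φ) = 20/φ − 2 − 6φ. Setting this to zero and multiplying by φ: 6φ² + 2φ − 20 = 0.
φ = (−2 + √(2² + 4·6·20)) / (2·6) = (−2 + √484) / 12 = (−2 + 22)/12 = 5/3.
ℓ''(φ) = −20/φ² − 6 < 0, confirming a maximum.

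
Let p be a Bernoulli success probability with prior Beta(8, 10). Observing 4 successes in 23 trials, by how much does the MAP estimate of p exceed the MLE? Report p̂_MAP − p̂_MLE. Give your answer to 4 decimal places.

Posterior is Beta(12, 29); MAP = (12−1)/(41−2) = 11/39 ≈ 0.28205.
MLE ignores the prior: p̂_MLE = k/n = 4/23 ≈ 0.17391.
Difference = 11/39 − 4/23 = 97/897 ≈ 0.1081.

MAP − MLE = 0.1081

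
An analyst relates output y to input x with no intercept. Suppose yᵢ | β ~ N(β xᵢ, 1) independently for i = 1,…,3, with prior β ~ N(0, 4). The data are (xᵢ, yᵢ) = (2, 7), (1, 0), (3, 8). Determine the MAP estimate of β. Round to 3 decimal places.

log p(β | y) = −Σ(yᵢ − βxᵢ)²/(2·1) − β²/(2·4) + const.
Setting the derivative to zero: Σxᵢ(yᵢ − βxᵢ)/1 − β/4 = 0, so β = Σxᵢyᵢ / (Σxᵢ² + σ²/τ²).
Σxᵢyᵢ = 2·7 + 1·0 + 3·8 = 38; Σxᵢ² = 14; σ²/τ² = 0.25.
β̂_MAP = 38 / (14 + 0.25) = 38/14.25 ≈ 2.667.

β̂_MAP = 2.667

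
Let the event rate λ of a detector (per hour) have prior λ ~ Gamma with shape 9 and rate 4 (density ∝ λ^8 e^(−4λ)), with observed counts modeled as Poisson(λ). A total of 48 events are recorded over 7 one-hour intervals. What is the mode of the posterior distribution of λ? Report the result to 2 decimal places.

λ̂_MAP = 5.09

Σxᵢ = 48, n = 7.
Posterior ∝ λ^8e^(−4λ) · λ^48e^(−7λ) = λ^56e^(−11λ), i.e. Gamma(shape=57, rate=11).
The mode of a Gamma(a, b) with a ≥ 1 (shape–rate) is (a−1)/b = 56/11 ≈ 5.09.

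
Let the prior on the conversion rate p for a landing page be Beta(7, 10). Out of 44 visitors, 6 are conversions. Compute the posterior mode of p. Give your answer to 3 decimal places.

Prior: Beta(7, 10).
Data: 6 successes in 44 trials. The binomial likelihood contributes p^6(1−p)^38, so the posterior is Beta(7+6, 10+38) = Beta(13, 48).
For Beta(a, b) with a, b > 1 the mode is (a−1)/(a+b−2) = 12/59 ≈ 0.203.

p̂_MAP = 0.203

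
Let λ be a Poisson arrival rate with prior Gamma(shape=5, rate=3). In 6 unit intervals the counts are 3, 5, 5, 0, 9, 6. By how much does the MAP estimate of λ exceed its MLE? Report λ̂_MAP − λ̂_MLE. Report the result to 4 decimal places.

Σxᵢ = 28. Posterior is Gamma(33, 9); MAP = (33−1)/9 = 32/9 ≈ 3.55556.
MLE = x̄ = 28/6 ≈ 4.66667.
Difference = 32/9 − 28/6 = -10/9 ≈ -1.1111.

MAP − MLE = -1.1111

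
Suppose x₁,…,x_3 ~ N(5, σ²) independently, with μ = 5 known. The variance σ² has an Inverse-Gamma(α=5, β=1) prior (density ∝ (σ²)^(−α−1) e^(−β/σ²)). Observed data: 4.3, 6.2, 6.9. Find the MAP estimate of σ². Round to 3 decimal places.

σ̂²_MAP = 0.503

Sum of squared deviations about the known mean: SS = (4.3−5)² + (6.2−5)² + (6.9−5)² = 5.54.
The Normal likelihood contributes (σ²)^(−n/2) exp(−SS/(2σ²)), so the posterior is Inverse-Gamma(α + n/2, β + SS/2) = Inverse-Gamma(6.5, 3.77).
The mode of Inverse-Gamma(a, b) is b/(a+1) = 3.77/7.5 ≈ 0.503.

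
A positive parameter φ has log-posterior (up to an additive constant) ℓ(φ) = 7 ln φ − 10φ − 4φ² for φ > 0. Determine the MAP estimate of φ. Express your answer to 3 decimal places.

φ̂_MAP = 0.500

ℓ'(φ) = 7/φ − 10 − 8φ. Setting this to zero and multiplying by φ: 8φ² + 10φ − 7 = 0.
φ = (−10 + √(10² + 4·8·7)) / (2·8) = (−10 + √324) / 16 = (−10 + 18)/16 = 1/2.
ℓ''(φ) = −7/φ² − 8 < 0, confirming a maximum.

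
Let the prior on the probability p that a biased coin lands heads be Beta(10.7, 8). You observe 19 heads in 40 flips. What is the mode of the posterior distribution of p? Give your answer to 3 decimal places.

p̂_MAP = 0.506

Prior: Beta(10.7, 8).
Data: 19 successes in 40 trials. The binomial likelihood contributes p^19(1−p)^21, so the posterior is Beta(10.7+19, 8+21) = Beta(29.7, 29).
For Beta(a, b) with a, b > 1 the mode is (a−1)/(a+b−2) = 28.7/56.7 ≈ 0.506.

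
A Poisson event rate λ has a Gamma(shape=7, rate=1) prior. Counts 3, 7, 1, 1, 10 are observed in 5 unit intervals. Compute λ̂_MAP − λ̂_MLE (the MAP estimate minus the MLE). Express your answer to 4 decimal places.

Σxᵢ = 22. Posterior is Gamma(29, 6); MAP = (29−1)/6 = 28/6 ≈ 4.66667.
MLE = x̄ = 22/5 ≈ 4.40000.
Difference = 28/6 − 22/5 = 4/15 ≈ 0.2667.

MAP − MLE = 0.2667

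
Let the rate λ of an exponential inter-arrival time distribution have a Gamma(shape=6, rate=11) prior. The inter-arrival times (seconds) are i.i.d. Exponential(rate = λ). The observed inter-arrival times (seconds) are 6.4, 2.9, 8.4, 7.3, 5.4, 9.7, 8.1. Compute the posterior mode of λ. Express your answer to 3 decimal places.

The Exponential(rate=λ) likelihood is ∝ λ^n e^(−λΣtᵢ). Here n = 7 and Σtᵢ = 6.4 + 2.9 + 8.4 + 7.3 + 5.4 + 9.7 + 8.1 = 48.2.
Posterior ∝ λ^5e^(−11λ) · λ^7e^(−48.2λ) = λ^12e^(−59.2λ), i.e. Gamma(13, 59.2).
Mode = (a−1)/b = 12/59.2 ≈ 0.203.

λ̂_MAP = 0.203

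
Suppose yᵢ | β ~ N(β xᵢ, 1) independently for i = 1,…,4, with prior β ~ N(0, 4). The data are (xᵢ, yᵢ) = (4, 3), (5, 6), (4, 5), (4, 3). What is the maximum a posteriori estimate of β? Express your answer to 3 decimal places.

log p(β | y) = −Σ(yᵢ − βxᵢ)²/(2·1) − β²/(2·4) + const.
Setting the derivative to zero: Σxᵢ(yᵢ − βxᵢ)/1 − β/4 = 0, so β = Σxᵢyᵢ / (Σxᵢ² + σ²/τ²).
Σxᵢyᵢ = 4·3 + 5·6 + 4·5 + 4·3 = 74; Σxᵢ² = 73; σ²/τ² = 0.25.
β̂_MAP = 74 / (73 + 0.25) = 74/73.25 ≈ 1.010.

β̂_MAP = 1.010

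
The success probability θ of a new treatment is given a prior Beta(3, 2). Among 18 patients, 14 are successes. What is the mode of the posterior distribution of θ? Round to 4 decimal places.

Prior: Beta(3, 2).
Data: 14 successes in 18 trials. The binomial likelihood contributes θ^14(1−θ)^4, so the posterior is Beta(3+14, 2+4) = Beta(17, 6).
For Beta(a, b) with a, b > 1 the mode is (a−1)/(a+b−2) = 16/21 ≈ 0.7619.

θ̂_MAP = 0.7619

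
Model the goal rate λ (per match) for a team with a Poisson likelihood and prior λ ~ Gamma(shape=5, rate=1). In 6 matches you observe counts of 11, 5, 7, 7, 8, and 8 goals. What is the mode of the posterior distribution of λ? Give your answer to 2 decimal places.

λ̂_MAP = 7.14

Σxᵢ = 11+5+7+7+8+8 = 46, with n = 6.
Posterior ∝ λ^4e^(−1λ) · λ^46e^(−6λ) = λ^50e^(−7λ), i.e. Gamma(shape=51, rate=7).
The mode of a Gamma(a, b) with a ≥ 1 (shape–rate) is (a−1)/b = 50/7 ≈ 7.14.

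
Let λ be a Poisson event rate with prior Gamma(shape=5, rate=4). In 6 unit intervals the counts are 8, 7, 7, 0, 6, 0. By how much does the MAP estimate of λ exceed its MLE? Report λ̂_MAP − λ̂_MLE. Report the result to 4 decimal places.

Σxᵢ = 28. Posterior is Gamma(33, 10); MAP = (33−1)/10 = 32/10 ≈ 3.20000.
MLE = x̄ = 28/6 ≈ 4.66667.
Difference = 32/10 − 28/6 = -22/15 ≈ -1.4667.

MAP − MLE = -1.4667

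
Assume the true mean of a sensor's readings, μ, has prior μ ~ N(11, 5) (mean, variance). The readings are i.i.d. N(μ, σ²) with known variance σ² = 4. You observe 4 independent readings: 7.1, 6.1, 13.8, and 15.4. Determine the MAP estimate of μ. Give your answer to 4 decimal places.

n = 4; x̄ = (7.1 + 6.1 + 13.8 + 15.4)/4 = 42.4/4 = 10.6.
For a Normal prior and Normal likelihood with known variance, the posterior is Normal; its mode equals its mean, the precision-weighted average.
Prior precision 1/σ₀² = 1/5 = 0.2; data precision n/σ² = 4/4 = 1.
μ̂ = (0.2·11 + 1·10.6) / (0.2 + 1) = 12.8/1.2 = 32/3 ≈ 10.6667.

μ̂_MAP = 10.6667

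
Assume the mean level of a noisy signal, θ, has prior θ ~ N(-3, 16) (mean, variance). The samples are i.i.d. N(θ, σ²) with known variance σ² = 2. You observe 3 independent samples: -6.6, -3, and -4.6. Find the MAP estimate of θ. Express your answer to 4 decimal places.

n = 3; x̄ = ((-6.6) + (-3) + (-4.6))/3 = -14.2/3 = -71/15 ≈ -4.7333.
For a Normal prior and Normal likelihood with known variance, the posterior is Normal; its mode equals its mean, the precision-weighted average.
Prior precision 1/σ₀² = 1/16 = 0.0625; data precision n/σ² = 3/2 = 1.5.
θ̂ = (0.0625·(-3) + 1.5·(-71/15)) / (0.0625 + 1.5) = (-7.2875)/1.5625 = -4.6640.

θ̂_MAP = -4.6640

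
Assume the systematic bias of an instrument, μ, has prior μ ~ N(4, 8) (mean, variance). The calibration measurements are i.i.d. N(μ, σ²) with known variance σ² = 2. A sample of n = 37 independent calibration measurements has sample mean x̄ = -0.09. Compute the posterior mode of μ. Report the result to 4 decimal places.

n = 37, x̄ = -0.09.
For a Normal prior and Normal likelihood with known variance, the posterior is Normal; its mode equals its mean, the precision-weighted average.
Prior precision 1/σ₀² = 1/8 = 0.125; data precision n/σ² = 37/2 = 18.5.
μ̂ = (0.125·4 + 18.5·(-0.09)) / (0.125 + 18.5) = (-1.165)/18.625 = -233/3725 ≈ -0.0626.

μ̂_MAP = -0.0626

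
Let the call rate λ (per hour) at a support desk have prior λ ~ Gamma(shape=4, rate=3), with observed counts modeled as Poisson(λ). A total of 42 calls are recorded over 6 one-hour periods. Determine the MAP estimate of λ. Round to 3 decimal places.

Σxᵢ = 42, n = 6.
Posterior ∝ λ^3e^(−3λ) · λ^42e^(−6λ) = λ^45e^(−9λ), i.e. Gamma(shape=46, rate=9).
The mode of a Gamma(a, b) with a ≥ 1 (shape–rate) is (a−1)/b = 45/9 ≈ 5.000.

λ̂_MAP = 5.000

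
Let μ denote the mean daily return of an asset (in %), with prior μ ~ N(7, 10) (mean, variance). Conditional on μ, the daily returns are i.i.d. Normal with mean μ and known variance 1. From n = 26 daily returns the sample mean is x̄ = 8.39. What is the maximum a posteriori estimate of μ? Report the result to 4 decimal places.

n = 26, x̄ = 8.39.
For a Normal prior and Normal likelihood with known variance, the posterior is Normal; its mode equals its mean, the precision-weighted average.
Prior precision 1/σ₀² = 1/10 = 0.1; data precision n/σ² = 26/1 = 26.
μ̂ = (0.1·7 + 26·8.39) / (0.1 + 26) = 218.84/26.1 = 10942/1305 ≈ 8.3847.

μ̂_MAP = 8.3847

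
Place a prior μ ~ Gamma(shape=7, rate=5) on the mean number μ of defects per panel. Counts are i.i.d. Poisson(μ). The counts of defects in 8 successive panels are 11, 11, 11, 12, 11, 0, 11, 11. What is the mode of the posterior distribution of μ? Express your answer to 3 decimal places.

μ̂_MAP = 6.462

Σxᵢ = 11+11+11+12+11+0+11+11 = 78, with n = 8.
Posterior ∝ μ^6e^(−5μ) · μ^78e^(−8μ) = μ^84e^(−13μ), i.e. Gamma(shape=85, rate=13).
The mode of a Gamma(a, b) with a ≥ 1 (shape–rate) is (a−1)/b = 84/13 ≈ 6.462.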